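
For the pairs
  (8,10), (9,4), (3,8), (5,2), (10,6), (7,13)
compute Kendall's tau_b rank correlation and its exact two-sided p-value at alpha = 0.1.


Step 1: Enumerate the 15 unordered pairs (i,j) with i<j and classify each by sign(x_j-x_i) * sign(y_j-y_i).
  (1,2):dx=+1,dy=-6->D; (1,3):dx=-5,dy=-2->C; (1,4):dx=-3,dy=-8->C; (1,5):dx=+2,dy=-4->D
  (1,6):dx=-1,dy=+3->D; (2,3):dx=-6,dy=+4->D; (2,4):dx=-4,dy=-2->C; (2,5):dx=+1,dy=+2->C
  (2,6):dx=-2,dy=+9->D; (3,4):dx=+2,dy=-6->D; (3,5):dx=+7,dy=-2->D; (3,6):dx=+4,dy=+5->C
  (4,5):dx=+5,dy=+4->C; (4,6):dx=+2,dy=+11->C; (5,6):dx=-3,dy=+7->D
Step 2: C = 7, D = 8, total pairs = 15.
Step 3: tau = (C - D)/(n(n-1)/2) = (7 - 8)/15 = -0.066667.
Step 4: Exact two-sided p-value (enumerate n! = 720 permutations of y under H0): p = 1.000000.
Step 5: alpha = 0.1. fail to reject H0.

tau_b = -0.0667 (C=7, D=8), p = 1.000000, fail to reject H0.


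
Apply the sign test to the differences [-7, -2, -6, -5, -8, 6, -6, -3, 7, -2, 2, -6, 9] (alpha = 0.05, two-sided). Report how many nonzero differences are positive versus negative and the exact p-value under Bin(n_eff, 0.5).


Step 1: Discard zero differences. Original n = 13; n_eff = number of nonzero differences = 13.
Nonzero differences (with sign): -7, -2, -6, -5, -8, +6, -6, -3, +7, -2, +2, -6, +9
Step 2: Count signs: positive = 4, negative = 9.
Step 3: Under H0: P(positive) = 0.5, so the number of positives S ~ Bin(13, 0.5).
Step 4: Two-sided exact p-value = sum of Bin(13,0.5) probabilities at or below the observed probability = 0.266846.
Step 5: alpha = 0.05. fail to reject H0.

n_eff = 13, pos = 4, neg = 9, p = 0.266846, fail to reject H0.


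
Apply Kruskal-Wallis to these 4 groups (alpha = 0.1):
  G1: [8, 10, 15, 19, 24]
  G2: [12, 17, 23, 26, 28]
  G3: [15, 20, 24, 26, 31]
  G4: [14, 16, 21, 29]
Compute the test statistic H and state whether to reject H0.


Step 1: Combine all N = 19 observations and assign midranks.
sorted (value, group, rank): (8,G1,1), (10,G1,2), (12,G2,3), (14,G4,4), (15,G1,5.5), (15,G3,5.5), (16,G4,7), (17,G2,8), (19,G1,9), (20,G3,10), (21,G4,11), (23,G2,12), (24,G1,13.5), (24,G3,13.5), (26,G2,15.5), (26,G3,15.5), (28,G2,17), (29,G4,18), (31,G3,19)
Step 2: Sum ranks within each group.
R_1 = 31 (n_1 = 5)
R_2 = 55.5 (n_2 = 5)
R_3 = 63.5 (n_3 = 5)
R_4 = 40 (n_4 = 4)
Step 3: H = 12/(N(N+1)) * sum(R_i^2/n_i) - 3(N+1)
     = 12/(19*20) * (31^2/5 + 55.5^2/5 + 63.5^2/5 + 40^2/4) - 3*20
     = 0.031579 * 2014.7 - 60
     = 3.622105.
Step 4: Ties present; correction factor C = 1 - 18/(19^3 - 19) = 0.997368. Corrected H = 3.622105 / 0.997368 = 3.631662.
Step 5: Under H0, H ~ chi^2(3); p-value = 0.304083.
Step 6: alpha = 0.1. fail to reject H0.

H = 3.6317, df = 3, p = 0.304083, fail to reject H0.


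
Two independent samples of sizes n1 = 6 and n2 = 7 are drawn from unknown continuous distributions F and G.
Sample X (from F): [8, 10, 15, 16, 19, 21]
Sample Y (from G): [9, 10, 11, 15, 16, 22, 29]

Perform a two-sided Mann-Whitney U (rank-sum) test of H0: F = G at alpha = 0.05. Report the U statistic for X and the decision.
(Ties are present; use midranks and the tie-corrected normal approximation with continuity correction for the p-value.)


Step 1: Combine and sort all 13 observations; assign midranks.
sorted (value, group): (8,X), (9,Y), (10,X), (10,Y), (11,Y), (15,X), (15,Y), (16,X), (16,Y), (19,X), (21,X), (22,Y), (29,Y)
ranks: 8->1, 9->2, 10->3.5, 10->3.5, 11->5, 15->6.5, 15->6.5, 16->8.5, 16->8.5, 19->10, 21->11, 22->12, 29->13
Step 2: Rank sum for X: R1 = 1 + 3.5 + 6.5 + 8.5 + 10 + 11 = 40.5.
Step 3: U_X = R1 - n1(n1+1)/2 = 40.5 - 6*7/2 = 40.5 - 21 = 19.5.
       U_Y = n1*n2 - U_X = 42 - 19.5 = 22.5.
Step 4: Ties are present, so use the tie-corrected normal approximation (with continuity correction) for the p-value.
Step 5: p-value = 0.885935; compare to alpha = 0.05. fail to reject H0.

U_X = 19.5, p = 0.885935, fail to reject H0 at alpha = 0.05.


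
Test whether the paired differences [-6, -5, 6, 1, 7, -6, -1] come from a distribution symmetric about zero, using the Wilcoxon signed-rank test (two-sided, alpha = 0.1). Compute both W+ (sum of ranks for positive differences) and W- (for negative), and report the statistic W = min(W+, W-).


Step 1: Drop any zero differences (none here) and take |d_i|.
|d| = [6, 5, 6, 1, 7, 6, 1]
Step 2: Midrank |d_i| (ties get averaged ranks).
ranks: |6|->5, |5|->3, |6|->5, |1|->1.5, |7|->7, |6|->5, |1|->1.5
Step 3: Attach original signs; sum ranks with positive sign and with negative sign.
W+ = 5 + 1.5 + 7 = 13.5
W- = 5 + 3 + 5 + 1.5 = 14.5
(Check: W+ + W- = 28 should equal n(n+1)/2 = 28.)
Step 4: Test statistic W = min(W+, W-) = 13.5.
Step 5: Ties in |d|, so use the tie-corrected normal approximation.
        E[W] = n(n+1)/4 = 7*8/4 = 14.
        Tie groups: |d|=1 (t=2), |d|=6 (t=3); sum(t^3 - t) = 30.
        Var[W] = n(n+1)(2n+1)/24 - sum(t^3-t)/48 = 840/24 - 30/48 = 34.375.
        z = (W - E[W]) / sqrt(Var[W]) = (13.5 - 14) / 5.8630 = -0.0853.
        Two-sided p = 2*Phi(z) = 0.932039.
Step 6: alpha = 0.1. fail to reject H0.

W+ = 13.5, W- = 14.5, W = min = 13.5, p = 0.932039, fail to reject H0.


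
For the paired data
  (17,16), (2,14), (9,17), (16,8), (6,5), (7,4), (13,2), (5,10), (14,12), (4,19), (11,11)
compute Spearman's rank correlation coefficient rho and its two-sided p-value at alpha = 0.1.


Step 1: Rank x and y separately (midranks; no ties here).
rank(x): 17->11, 2->1, 9->6, 16->10, 6->4, 7->5, 13->8, 5->3, 14->9, 4->2, 11->7
rank(y): 16->9, 14->8, 17->10, 8->4, 5->3, 4->2, 2->1, 10->5, 12->7, 19->11, 11->6
Step 2: d_i = R_x(i) - R_y(i); compute d_i^2.
  (11-9)^2=4, (1-8)^2=49, (6-10)^2=16, (10-4)^2=36, (4-3)^2=1, (5-2)^2=9, (8-1)^2=49, (3-5)^2=4, (9-7)^2=4, (2-11)^2=81, (7-6)^2=1
sum(d^2) = 254.
Step 3: rho = 1 - 6*254 / (11*(11^2 - 1)) = 1 - 1524/1320 = -0.154545.
Step 4: Under H0, t = rho * sqrt((n-2)/(1-rho^2)) = -0.4693 ~ t(9).
Step 5: Two-sided p-value from the t-distribution with 9 df = 0.650034.
Step 6: alpha = 0.1. fail to reject H0.

rho = -0.1545, p = 0.650034, fail to reject H0 at alpha = 0.1.


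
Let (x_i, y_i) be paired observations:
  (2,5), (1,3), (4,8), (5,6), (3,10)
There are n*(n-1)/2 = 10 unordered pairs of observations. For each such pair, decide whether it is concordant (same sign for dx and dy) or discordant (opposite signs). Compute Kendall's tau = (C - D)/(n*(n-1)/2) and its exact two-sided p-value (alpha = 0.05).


Step 1: Enumerate the 10 unordered pairs (i,j) with i<j and classify each by sign(x_j-x_i) * sign(y_j-y_i).
  (1,2):dx=-1,dy=-2->C; (1,3):dx=+2,dy=+3->C; (1,4):dx=+3,dy=+1->C; (1,5):dx=+1,dy=+5->C
  (2,3):dx=+3,dy=+5->C; (2,4):dx=+4,dy=+3->C; (2,5):dx=+2,dy=+7->C; (3,4):dx=+1,dy=-2->D
  (3,5):dx=-1,dy=+2->D; (4,5):dx=-2,dy=+4->D
Step 2: C = 7, D = 3, total pairs = 10.
Step 3: tau = (C - D)/(n(n-1)/2) = (7 - 3)/10 = 0.400000.
Step 4: Exact two-sided p-value (enumerate n! = 120 permutations of y under H0): p = 0.483333.
Step 5: alpha = 0.05. fail to reject H0.

tau_b = 0.4000 (C=7, D=3), p = 0.483333, fail to reject H0.


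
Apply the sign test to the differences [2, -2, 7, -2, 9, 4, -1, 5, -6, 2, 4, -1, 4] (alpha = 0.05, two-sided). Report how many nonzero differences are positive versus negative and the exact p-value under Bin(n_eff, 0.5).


Step 1: Discard zero differences. Original n = 13; n_eff = number of nonzero differences = 13.
Nonzero differences (with sign): +2, -2, +7, -2, +9, +4, -1, +5, -6, +2, +4, -1, +4
Step 2: Count signs: positive = 8, negative = 5.
Step 3: Under H0: P(positive) = 0.5, so the number of positives S ~ Bin(13, 0.5).
Step 4: Two-sided exact p-value = sum of Bin(13,0.5) probabilities at or below the observed probability = 0.581055.
Step 5: alpha = 0.05. fail to reject H0.

n_eff = 13, pos = 8, neg = 5, p = 0.581055, fail to reject H0.


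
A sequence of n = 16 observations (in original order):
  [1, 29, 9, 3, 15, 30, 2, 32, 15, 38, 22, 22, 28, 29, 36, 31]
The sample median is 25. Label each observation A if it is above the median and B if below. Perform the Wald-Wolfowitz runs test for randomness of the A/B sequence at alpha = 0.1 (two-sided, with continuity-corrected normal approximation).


Step 1: Compute median = 25; label A = above, B = below.
Labels in order: BABBBABABABBAAAA  (n_A = 8, n_B = 8)
Step 2: Count runs R = 10.
Step 3: Under H0 (random ordering), E[R] = 2*n_A*n_B/(n_A+n_B) + 1 = 2*8*8/16 + 1 = 9.0000.
        Var[R] = 2*n_A*n_B*(2*n_A*n_B - n_A - n_B) / ((n_A+n_B)^2 * (n_A+n_B-1)) = 14336/3840 = 3.7333.
        SD[R] = 1.9322.
Step 4: Continuity-corrected z = (R - 0.5 - E[R]) / SD[R] = (10 - 0.5 - 9.0000) / 1.9322 = 0.2588.
Step 5: Two-sided p-value via normal approximation = 2*(1 - Phi(|z|)) = 0.795809.
Step 6: alpha = 0.1. fail to reject H0.

R = 10, z = 0.2588, p = 0.795809, fail to reject H0.


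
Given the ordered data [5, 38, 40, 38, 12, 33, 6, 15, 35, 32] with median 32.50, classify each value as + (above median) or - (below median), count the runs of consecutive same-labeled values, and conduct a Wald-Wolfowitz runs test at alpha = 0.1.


Step 1: Compute median = 32.50; label A = above, B = below.
Labels in order: BAAABABBAB  (n_A = 5, n_B = 5)
Step 2: Count runs R = 7.
Step 3: Under H0 (random ordering), E[R] = 2*n_A*n_B/(n_A+n_B) + 1 = 2*5*5/10 + 1 = 6.0000.
        Var[R] = 2*n_A*n_B*(2*n_A*n_B - n_A - n_B) / ((n_A+n_B)^2 * (n_A+n_B-1)) = 2000/900 = 2.2222.
        SD[R] = 1.4907.
Step 4: Continuity-corrected z = (R - 0.5 - E[R]) / SD[R] = (7 - 0.5 - 6.0000) / 1.4907 = 0.3354.
Step 5: Two-sided p-value via normal approximation = 2*(1 - Phi(|z|)) = 0.737316.
Step 6: alpha = 0.1. fail to reject H0.

R = 7, z = 0.3354, p = 0.737316, fail to reject H0.


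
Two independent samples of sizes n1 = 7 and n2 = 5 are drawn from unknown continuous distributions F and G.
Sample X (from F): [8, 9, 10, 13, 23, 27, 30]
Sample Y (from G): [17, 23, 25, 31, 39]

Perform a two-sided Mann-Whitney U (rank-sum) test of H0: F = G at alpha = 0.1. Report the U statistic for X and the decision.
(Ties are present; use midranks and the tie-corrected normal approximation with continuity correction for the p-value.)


Step 1: Combine and sort all 12 observations; assign midranks.
sorted (value, group): (8,X), (9,X), (10,X), (13,X), (17,Y), (23,X), (23,Y), (25,Y), (27,X), (30,X), (31,Y), (39,Y)
ranks: 8->1, 9->2, 10->3, 13->4, 17->5, 23->6.5, 23->6.5, 25->8, 27->9, 30->10, 31->11, 39->12
Step 2: Rank sum for X: R1 = 1 + 2 + 3 + 4 + 6.5 + 9 + 10 = 35.5.
Step 3: U_X = R1 - n1(n1+1)/2 = 35.5 - 7*8/2 = 35.5 - 28 = 7.5.
       U_Y = n1*n2 - U_X = 35 - 7.5 = 27.5.
Step 4: Ties are present, so use the tie-corrected normal approximation (with continuity correction) for the p-value.
Step 5: p-value = 0.122225; compare to alpha = 0.1. fail to reject H0.

U_X = 7.5, p = 0.122225, fail to reject H0 at alpha = 0.1.


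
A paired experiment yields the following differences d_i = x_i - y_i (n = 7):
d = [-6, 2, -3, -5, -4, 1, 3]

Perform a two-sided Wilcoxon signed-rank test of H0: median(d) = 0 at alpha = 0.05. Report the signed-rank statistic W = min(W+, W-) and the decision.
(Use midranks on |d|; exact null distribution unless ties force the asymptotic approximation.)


Step 1: Drop any zero differences (none here) and take |d_i|.
|d| = [6, 2, 3, 5, 4, 1, 3]
Step 2: Midrank |d_i| (ties get averaged ranks).
ranks: |6|->7, |2|->2, |3|->3.5, |5|->6, |4|->5, |1|->1, |3|->3.5
Step 3: Attach original signs; sum ranks with positive sign and with negative sign.
W+ = 2 + 1 + 3.5 = 6.5
W- = 7 + 3.5 + 6 + 5 = 21.5
(Check: W+ + W- = 28 should equal n(n+1)/2 = 28.)
Step 4: Test statistic W = min(W+, W-) = 6.5.
Step 5: Ties in |d|, so use the tie-corrected normal approximation.
        E[W] = n(n+1)/4 = 7*8/4 = 14.
        Tie groups: |d|=3 (t=2); sum(t^3 - t) = 6.
        Var[W] = n(n+1)(2n+1)/24 - sum(t^3-t)/48 = 840/24 - 6/48 = 34.875.
        z = (W - E[W]) / sqrt(Var[W]) = (6.5 - 14) / 5.9055 = -1.2700.
        Two-sided p = 2*Phi(z) = 0.204084.
Step 6: alpha = 0.05. fail to reject H0.

W+ = 6.5, W- = 21.5, W = min = 6.5, p = 0.204084, fail to reject H0.


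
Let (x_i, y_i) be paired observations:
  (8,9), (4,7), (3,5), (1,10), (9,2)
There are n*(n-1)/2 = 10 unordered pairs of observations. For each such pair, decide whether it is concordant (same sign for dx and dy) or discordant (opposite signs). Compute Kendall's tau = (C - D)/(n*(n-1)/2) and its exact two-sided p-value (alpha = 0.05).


Step 1: Enumerate the 10 unordered pairs (i,j) with i<j and classify each by sign(x_j-x_i) * sign(y_j-y_i).
  (1,2):dx=-4,dy=-2->C; (1,3):dx=-5,dy=-4->C; (1,4):dx=-7,dy=+1->D; (1,5):dx=+1,dy=-7->D
  (2,3):dx=-1,dy=-2->C; (2,4):dx=-3,dy=+3->D; (2,5):dx=+5,dy=-5->D; (3,4):dx=-2,dy=+5->D
  (3,5):dx=+6,dy=-3->D; (4,5):dx=+8,dy=-8->D
Step 2: C = 3, D = 7, total pairs = 10.
Step 3: tau = (C - D)/(n(n-1)/2) = (3 - 7)/10 = -0.400000.
Step 4: Exact two-sided p-value (enumerate n! = 120 permutations of y under H0): p = 0.483333.
Step 5: alpha = 0.05. fail to reject H0.

tau_b = -0.4000 (C=3, D=7), p = 0.483333, fail to reject H0.


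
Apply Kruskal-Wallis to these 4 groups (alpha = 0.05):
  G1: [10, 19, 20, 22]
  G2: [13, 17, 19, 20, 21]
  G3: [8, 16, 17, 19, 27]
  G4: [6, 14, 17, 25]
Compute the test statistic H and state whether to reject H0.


Step 1: Combine all N = 18 observations and assign midranks.
sorted (value, group, rank): (6,G4,1), (8,G3,2), (10,G1,3), (13,G2,4), (14,G4,5), (16,G3,6), (17,G2,8), (17,G3,8), (17,G4,8), (19,G1,11), (19,G2,11), (19,G3,11), (20,G1,13.5), (20,G2,13.5), (21,G2,15), (22,G1,16), (25,G4,17), (27,G3,18)
Step 2: Sum ranks within each group.
R_1 = 43.5 (n_1 = 4)
R_2 = 51.5 (n_2 = 5)
R_3 = 45 (n_3 = 5)
R_4 = 31 (n_4 = 4)
Step 3: H = 12/(N(N+1)) * sum(R_i^2/n_i) - 3(N+1)
     = 12/(18*19) * (43.5^2/4 + 51.5^2/5 + 45^2/5 + 31^2/4) - 3*19
     = 0.035088 * 1648.76 - 57
     = 0.851316.
Step 4: Ties present; correction factor C = 1 - 54/(18^3 - 18) = 0.990712. Corrected H = 0.851316 / 0.990712 = 0.859297.
Step 5: Under H0, H ~ chi^2(3); p-value = 0.835238.
Step 6: alpha = 0.05. fail to reject H0.

H = 0.8593, df = 3, p = 0.835238, fail to reject H0.


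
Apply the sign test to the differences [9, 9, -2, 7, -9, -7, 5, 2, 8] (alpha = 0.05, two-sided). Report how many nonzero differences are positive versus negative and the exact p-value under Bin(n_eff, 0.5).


Step 1: Discard zero differences. Original n = 9; n_eff = number of nonzero differences = 9.
Nonzero differences (with sign): +9, +9, -2, +7, -9, -7, +5, +2, +8
Step 2: Count signs: positive = 6, negative = 3.
Step 3: Under H0: P(positive) = 0.5, so the number of positives S ~ Bin(9, 0.5).
Step 4: Two-sided exact p-value = sum of Bin(9,0.5) probabilities at or below the observed probability = 0.507812.
Step 5: alpha = 0.05. fail to reject H0.

n_eff = 9, pos = 6, neg = 3, p = 0.507812, fail to reject H0.


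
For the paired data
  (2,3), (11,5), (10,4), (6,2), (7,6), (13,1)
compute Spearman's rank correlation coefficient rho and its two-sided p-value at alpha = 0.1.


Step 1: Rank x and y separately (midranks; no ties here).
rank(x): 2->1, 11->5, 10->4, 6->2, 7->3, 13->6
rank(y): 3->3, 5->5, 4->4, 2->2, 6->6, 1->1
Step 2: d_i = R_x(i) - R_y(i); compute d_i^2.
  (1-3)^2=4, (5-5)^2=0, (4-4)^2=0, (2-2)^2=0, (3-6)^2=9, (6-1)^2=25
sum(d^2) = 38.
Step 3: rho = 1 - 6*38 / (6*(6^2 - 1)) = 1 - 228/210 = -0.085714.
Step 4: Under H0, t = rho * sqrt((n-2)/(1-rho^2)) = -0.1721 ~ t(4).
Step 5: Two-sided p-value from the t-distribution with 4 df = 0.871743.
Step 6: alpha = 0.1. fail to reject H0.

rho = -0.0857, p = 0.871743, fail to reject H0 at alpha = 0.1.


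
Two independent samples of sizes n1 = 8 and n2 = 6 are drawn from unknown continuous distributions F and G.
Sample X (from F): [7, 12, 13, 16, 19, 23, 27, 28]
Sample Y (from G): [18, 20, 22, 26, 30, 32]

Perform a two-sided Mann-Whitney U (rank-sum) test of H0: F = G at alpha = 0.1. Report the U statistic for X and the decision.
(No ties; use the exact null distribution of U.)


Step 1: Combine and sort all 14 observations; assign midranks.
sorted (value, group): (7,X), (12,X), (13,X), (16,X), (18,Y), (19,X), (20,Y), (22,Y), (23,X), (26,Y), (27,X), (28,X), (30,Y), (32,Y)
ranks: 7->1, 12->2, 13->3, 16->4, 18->5, 19->6, 20->7, 22->8, 23->9, 26->10, 27->11, 28->12, 30->13, 32->14
Step 2: Rank sum for X: R1 = 1 + 2 + 3 + 4 + 6 + 9 + 11 + 12 = 48.
Step 3: U_X = R1 - n1(n1+1)/2 = 48 - 8*9/2 = 48 - 36 = 12.
       U_Y = n1*n2 - U_X = 48 - 12 = 36.
Step 4: No ties, so the exact null distribution of U (based on enumerating the C(14,8) = 3003 equally likely rank assignments) gives the two-sided p-value.
Step 5: p-value = 0.141858; compare to alpha = 0.1. fail to reject H0.

U_X = 12, p = 0.141858, fail to reject H0 at alpha = 0.1.


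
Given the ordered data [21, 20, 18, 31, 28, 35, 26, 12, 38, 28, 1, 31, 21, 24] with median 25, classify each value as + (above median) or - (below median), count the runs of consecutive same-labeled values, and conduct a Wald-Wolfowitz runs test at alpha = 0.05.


Step 1: Compute median = 25; label A = above, B = below.
Labels in order: BBBAAAABAABABB  (n_A = 7, n_B = 7)
Step 2: Count runs R = 7.
Step 3: Under H0 (random ordering), E[R] = 2*n_A*n_B/(n_A+n_B) + 1 = 2*7*7/14 + 1 = 8.0000.
        Var[R] = 2*n_A*n_B*(2*n_A*n_B - n_A - n_B) / ((n_A+n_B)^2 * (n_A+n_B-1)) = 8232/2548 = 3.2308.
        SD[R] = 1.7974.
Step 4: Continuity-corrected z = (R + 0.5 - E[R]) / SD[R] = (7 + 0.5 - 8.0000) / 1.7974 = -0.2782.
Step 5: Two-sided p-value via normal approximation = 2*(1 - Phi(|z|)) = 0.780879.
Step 6: alpha = 0.05. fail to reject H0.

R = 7, z = -0.2782, p = 0.780879, fail to reject H0.


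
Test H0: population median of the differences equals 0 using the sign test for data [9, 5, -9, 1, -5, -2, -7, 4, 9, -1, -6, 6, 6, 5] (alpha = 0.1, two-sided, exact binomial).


Step 1: Discard zero differences. Original n = 14; n_eff = number of nonzero differences = 14.
Nonzero differences (with sign): +9, +5, -9, +1, -5, -2, -7, +4, +9, -1, -6, +6, +6, +5
Step 2: Count signs: positive = 8, negative = 6.
Step 3: Under H0: P(positive) = 0.5, so the number of positives S ~ Bin(14, 0.5).
Step 4: Two-sided exact p-value = sum of Bin(14,0.5) probabilities at or below the observed probability = 0.790527.
Step 5: alpha = 0.1. fail to reject H0.

n_eff = 14, pos = 8, neg = 6, p = 0.790527, fail to reject H0.


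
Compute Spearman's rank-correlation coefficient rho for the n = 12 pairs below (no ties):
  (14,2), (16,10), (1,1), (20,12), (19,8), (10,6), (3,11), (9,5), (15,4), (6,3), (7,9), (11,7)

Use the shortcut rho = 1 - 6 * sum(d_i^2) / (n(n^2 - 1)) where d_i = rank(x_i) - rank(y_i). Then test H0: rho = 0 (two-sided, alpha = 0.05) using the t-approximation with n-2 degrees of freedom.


Step 1: Rank x and y separately (midranks; no ties here).
rank(x): 14->8, 16->10, 1->1, 20->12, 19->11, 10->6, 3->2, 9->5, 15->9, 6->3, 7->4, 11->7
rank(y): 2->2, 10->10, 1->1, 12->12, 8->8, 6->6, 11->11, 5->5, 4->4, 3->3, 9->9, 7->7
Step 2: d_i = R_x(i) - R_y(i); compute d_i^2.
  (8-2)^2=36, (10-10)^2=0, (1-1)^2=0, (12-12)^2=0, (11-8)^2=9, (6-6)^2=0, (2-11)^2=81, (5-5)^2=0, (9-4)^2=25, (3-3)^2=0, (4-9)^2=25, (7-7)^2=0
sum(d^2) = 176.
Step 3: rho = 1 - 6*176 / (12*(12^2 - 1)) = 1 - 1056/1716 = 0.384615.
Step 4: Under H0, t = rho * sqrt((n-2)/(1-rho^2)) = 1.3176 ~ t(10).
Step 5: Two-sided p-value from the t-distribution with 10 df = 0.217020.
Step 6: alpha = 0.05. fail to reject H0.

rho = 0.3846, p = 0.217020, fail to reject H0 at alpha = 0.05.


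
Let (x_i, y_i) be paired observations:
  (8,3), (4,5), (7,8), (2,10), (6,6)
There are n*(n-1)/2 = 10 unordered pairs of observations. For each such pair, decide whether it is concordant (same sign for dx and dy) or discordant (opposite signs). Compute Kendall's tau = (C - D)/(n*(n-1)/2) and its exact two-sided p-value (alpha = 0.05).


Step 1: Enumerate the 10 unordered pairs (i,j) with i<j and classify each by sign(x_j-x_i) * sign(y_j-y_i).
  (1,2):dx=-4,dy=+2->D; (1,3):dx=-1,dy=+5->D; (1,4):dx=-6,dy=+7->D; (1,5):dx=-2,dy=+3->D
  (2,3):dx=+3,dy=+3->C; (2,4):dx=-2,dy=+5->D; (2,5):dx=+2,dy=+1->C; (3,4):dx=-5,dy=+2->D
  (3,5):dx=-1,dy=-2->C; (4,5):dx=+4,dy=-4->D
Step 2: C = 3, D = 7, total pairs = 10.
Step 3: tau = (C - D)/(n(n-1)/2) = (3 - 7)/10 = -0.400000.
Step 4: Exact two-sided p-value (enumerate n! = 120 permutations of y under H0): p = 0.483333.
Step 5: alpha = 0.05. fail to reject H0.

tau_b = -0.4000 (C=3, D=7), p = 0.483333, fail to reject H0.


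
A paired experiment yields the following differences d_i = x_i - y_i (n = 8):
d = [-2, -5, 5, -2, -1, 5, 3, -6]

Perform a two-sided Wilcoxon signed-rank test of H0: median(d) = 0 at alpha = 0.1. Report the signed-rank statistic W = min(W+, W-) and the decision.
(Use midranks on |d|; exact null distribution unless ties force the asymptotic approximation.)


Step 1: Drop any zero differences (none here) and take |d_i|.
|d| = [2, 5, 5, 2, 1, 5, 3, 6]
Step 2: Midrank |d_i| (ties get averaged ranks).
ranks: |2|->2.5, |5|->6, |5|->6, |2|->2.5, |1|->1, |5|->6, |3|->4, |6|->8
Step 3: Attach original signs; sum ranks with positive sign and with negative sign.
W+ = 6 + 6 + 4 = 16
W- = 2.5 + 6 + 2.5 + 1 + 8 = 20
(Check: W+ + W- = 36 should equal n(n+1)/2 = 36.)
Step 4: Test statistic W = min(W+, W-) = 16.
Step 5: Ties in |d|, so use the tie-corrected normal approximation.
        E[W] = n(n+1)/4 = 8*9/4 = 18.
        Tie groups: |d|=2 (t=2), |d|=5 (t=3); sum(t^3 - t) = 30.
        Var[W] = n(n+1)(2n+1)/24 - sum(t^3-t)/48 = 1224/24 - 30/48 = 50.375.
        z = (W - E[W]) / sqrt(Var[W]) = (16 - 18) / 7.0975 = -0.2818.
        Two-sided p = 2*Phi(z) = 0.778106.
Step 6: alpha = 0.1. fail to reject H0.

W+ = 16, W- = 20, W = min = 16, p = 0.778106, fail to reject H0.


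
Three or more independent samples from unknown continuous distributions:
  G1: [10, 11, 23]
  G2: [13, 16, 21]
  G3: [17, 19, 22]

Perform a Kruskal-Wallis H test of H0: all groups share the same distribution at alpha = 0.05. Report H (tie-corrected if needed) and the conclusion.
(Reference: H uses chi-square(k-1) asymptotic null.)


Step 1: Combine all N = 9 observations and assign midranks.
sorted (value, group, rank): (10,G1,1), (11,G1,2), (13,G2,3), (16,G2,4), (17,G3,5), (19,G3,6), (21,G2,7), (22,G3,8), (23,G1,9)
Step 2: Sum ranks within each group.
R_1 = 12 (n_1 = 3)
R_2 = 14 (n_2 = 3)
R_3 = 19 (n_3 = 3)
Step 3: H = 12/(N(N+1)) * sum(R_i^2/n_i) - 3(N+1)
     = 12/(9*10) * (12^2/3 + 14^2/3 + 19^2/3) - 3*10
     = 0.133333 * 233.667 - 30
     = 1.155556.
Step 4: No ties, so H is used without correction.
Step 5: Under H0, H ~ chi^2(2); p-value = 0.561144.
Step 6: alpha = 0.05. fail to reject H0.

H = 1.1556, df = 2, p = 0.561144, fail to reject H0.


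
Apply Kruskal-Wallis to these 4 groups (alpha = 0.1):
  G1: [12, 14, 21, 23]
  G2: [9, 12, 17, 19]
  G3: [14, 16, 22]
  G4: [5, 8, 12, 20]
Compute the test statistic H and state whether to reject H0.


Step 1: Combine all N = 15 observations and assign midranks.
sorted (value, group, rank): (5,G4,1), (8,G4,2), (9,G2,3), (12,G1,5), (12,G2,5), (12,G4,5), (14,G1,7.5), (14,G3,7.5), (16,G3,9), (17,G2,10), (19,G2,11), (20,G4,12), (21,G1,13), (22,G3,14), (23,G1,15)
Step 2: Sum ranks within each group.
R_1 = 40.5 (n_1 = 4)
R_2 = 29 (n_2 = 4)
R_3 = 30.5 (n_3 = 3)
R_4 = 20 (n_4 = 4)
Step 3: H = 12/(N(N+1)) * sum(R_i^2/n_i) - 3(N+1)
     = 12/(15*16) * (40.5^2/4 + 29^2/4 + 30.5^2/3 + 20^2/4) - 3*16
     = 0.050000 * 1030.4 - 48
     = 3.519792.
Step 4: Ties present; correction factor C = 1 - 30/(15^3 - 15) = 0.991071. Corrected H = 3.519792 / 0.991071 = 3.551502.
Step 5: Under H0, H ~ chi^2(3); p-value = 0.314144.
Step 6: alpha = 0.1. fail to reject H0.

H = 3.5515, df = 3, p = 0.314144, fail to reject H0.


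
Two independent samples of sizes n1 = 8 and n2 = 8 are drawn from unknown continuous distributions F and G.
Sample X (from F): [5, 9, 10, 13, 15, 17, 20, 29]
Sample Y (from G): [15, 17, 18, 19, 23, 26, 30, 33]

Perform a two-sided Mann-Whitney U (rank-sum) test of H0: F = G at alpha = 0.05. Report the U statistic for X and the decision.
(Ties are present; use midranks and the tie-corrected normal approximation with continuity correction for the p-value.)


Step 1: Combine and sort all 16 observations; assign midranks.
sorted (value, group): (5,X), (9,X), (10,X), (13,X), (15,X), (15,Y), (17,X), (17,Y), (18,Y), (19,Y), (20,X), (23,Y), (26,Y), (29,X), (30,Y), (33,Y)
ranks: 5->1, 9->2, 10->3, 13->4, 15->5.5, 15->5.5, 17->7.5, 17->7.5, 18->9, 19->10, 20->11, 23->12, 26->13, 29->14, 30->15, 33->16
Step 2: Rank sum for X: R1 = 1 + 2 + 3 + 4 + 5.5 + 7.5 + 11 + 14 = 48.
Step 3: U_X = R1 - n1(n1+1)/2 = 48 - 8*9/2 = 48 - 36 = 12.
       U_Y = n1*n2 - U_X = 64 - 12 = 52.
Step 4: Ties are present, so use the tie-corrected normal approximation (with continuity correction) for the p-value.
Step 5: p-value = 0.040274; compare to alpha = 0.05. reject H0.

U_X = 12, p = 0.040274, reject H0 at alpha = 0.05.


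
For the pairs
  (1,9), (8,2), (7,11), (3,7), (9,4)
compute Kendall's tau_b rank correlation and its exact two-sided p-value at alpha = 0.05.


Step 1: Enumerate the 10 unordered pairs (i,j) with i<j and classify each by sign(x_j-x_i) * sign(y_j-y_i).
  (1,2):dx=+7,dy=-7->D; (1,3):dx=+6,dy=+2->C; (1,4):dx=+2,dy=-2->D; (1,5):dx=+8,dy=-5->D
  (2,3):dx=-1,dy=+9->D; (2,4):dx=-5,dy=+5->D; (2,5):dx=+1,dy=+2->C; (3,4):dx=-4,dy=-4->C
  (3,5):dx=+2,dy=-7->D; (4,5):dx=+6,dy=-3->D
Step 2: C = 3, D = 7, total pairs = 10.
Step 3: tau = (C - D)/(n(n-1)/2) = (3 - 7)/10 = -0.400000.
Step 4: Exact two-sided p-value (enumerate n! = 120 permutations of y under H0): p = 0.483333.
Step 5: alpha = 0.05. fail to reject H0.

tau_b = -0.4000 (C=3, D=7), p = 0.483333, fail to reject H0.


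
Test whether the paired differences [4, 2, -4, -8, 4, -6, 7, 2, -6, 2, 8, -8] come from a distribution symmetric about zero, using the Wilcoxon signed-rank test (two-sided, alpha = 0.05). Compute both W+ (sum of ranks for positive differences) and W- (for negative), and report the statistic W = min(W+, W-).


Step 1: Drop any zero differences (none here) and take |d_i|.
|d| = [4, 2, 4, 8, 4, 6, 7, 2, 6, 2, 8, 8]
Step 2: Midrank |d_i| (ties get averaged ranks).
ranks: |4|->5, |2|->2, |4|->5, |8|->11, |4|->5, |6|->7.5, |7|->9, |2|->2, |6|->7.5, |2|->2, |8|->11, |8|->11
Step 3: Attach original signs; sum ranks with positive sign and with negative sign.
W+ = 5 + 2 + 5 + 9 + 2 + 2 + 11 = 36
W- = 5 + 11 + 7.5 + 7.5 + 11 = 42
(Check: W+ + W- = 78 should equal n(n+1)/2 = 78.)
Step 4: Test statistic W = min(W+, W-) = 36.
Step 5: Ties in |d|, so use the tie-corrected normal approximation.
        E[W] = n(n+1)/4 = 12*13/4 = 39.
        Tie groups: |d|=2 (t=3), |d|=4 (t=3), |d|=6 (t=2), |d|=8 (t=3); sum(t^3 - t) = 78.
        Var[W] = n(n+1)(2n+1)/24 - sum(t^3-t)/48 = 3900/24 - 78/48 = 160.875.
        z = (W - E[W]) / sqrt(Var[W]) = (36 - 39) / 12.6837 = -0.2365.
        Two-sided p = 2*Phi(z) = 0.813025.
Step 6: alpha = 0.05. fail to reject H0.

W+ = 36, W- = 42, W = min = 36, p = 0.813025, fail to reject H0.


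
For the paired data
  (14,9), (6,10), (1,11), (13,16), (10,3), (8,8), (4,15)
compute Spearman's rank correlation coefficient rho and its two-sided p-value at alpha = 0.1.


Step 1: Rank x and y separately (midranks; no ties here).
rank(x): 14->7, 6->3, 1->1, 13->6, 10->5, 8->4, 4->2
rank(y): 9->3, 10->4, 11->5, 16->7, 3->1, 8->2, 15->6
Step 2: d_i = R_x(i) - R_y(i); compute d_i^2.
  (7-3)^2=16, (3-4)^2=1, (1-5)^2=16, (6-7)^2=1, (5-1)^2=16, (4-2)^2=4, (2-6)^2=16
sum(d^2) = 70.
Step 3: rho = 1 - 6*70 / (7*(7^2 - 1)) = 1 - 420/336 = -0.250000.
Step 4: Under H0, t = rho * sqrt((n-2)/(1-rho^2)) = -0.5774 ~ t(5).
Step 5: Two-sided p-value from the t-distribution with 5 df = 0.588724.
Step 6: alpha = 0.1. fail to reject H0.

rho = -0.2500, p = 0.588724, fail to reject H0 at alpha = 0.1.


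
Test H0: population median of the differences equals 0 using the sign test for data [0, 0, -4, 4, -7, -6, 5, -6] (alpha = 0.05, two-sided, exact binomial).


Step 1: Discard zero differences. Original n = 8; n_eff = number of nonzero differences = 6.
Nonzero differences (with sign): -4, +4, -7, -6, +5, -6
Step 2: Count signs: positive = 2, negative = 4.
Step 3: Under H0: P(positive) = 0.5, so the number of positives S ~ Bin(6, 0.5).
Step 4: Two-sided exact p-value = sum of Bin(6,0.5) probabilities at or below the observed probability = 0.687500.
Step 5: alpha = 0.05. fail to reject H0.

n_eff = 6, pos = 2, neg = 4, p = 0.687500, fail to reject H0.


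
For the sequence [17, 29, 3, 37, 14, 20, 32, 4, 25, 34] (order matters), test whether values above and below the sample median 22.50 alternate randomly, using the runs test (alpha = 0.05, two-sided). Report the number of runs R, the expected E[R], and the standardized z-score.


Step 1: Compute median = 22.50; label A = above, B = below.
Labels in order: BABABBABAA  (n_A = 5, n_B = 5)
Step 2: Count runs R = 8.
Step 3: Under H0 (random ordering), E[R] = 2*n_A*n_B/(n_A+n_B) + 1 = 2*5*5/10 + 1 = 6.0000.
        Var[R] = 2*n_A*n_B*(2*n_A*n_B - n_A - n_B) / ((n_A+n_B)^2 * (n_A+n_B-1)) = 2000/900 = 2.2222.
        SD[R] = 1.4907.
Step 4: Continuity-corrected z = (R - 0.5 - E[R]) / SD[R] = (8 - 0.5 - 6.0000) / 1.4907 = 1.0062.
Step 5: Two-sided p-value via normal approximation = 2*(1 - Phi(|z|)) = 0.314305.
Step 6: alpha = 0.05. fail to reject H0.

R = 8, z = 1.0062, p = 0.314305, fail to reject H0.


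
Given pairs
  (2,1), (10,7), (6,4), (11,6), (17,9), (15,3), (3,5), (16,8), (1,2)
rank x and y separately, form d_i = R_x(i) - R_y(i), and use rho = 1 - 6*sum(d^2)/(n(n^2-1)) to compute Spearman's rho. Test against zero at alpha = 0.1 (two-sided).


Step 1: Rank x and y separately (midranks; no ties here).
rank(x): 2->2, 10->5, 6->4, 11->6, 17->9, 15->7, 3->3, 16->8, 1->1
rank(y): 1->1, 7->7, 4->4, 6->6, 9->9, 3->3, 5->5, 8->8, 2->2
Step 2: d_i = R_x(i) - R_y(i); compute d_i^2.
  (2-1)^2=1, (5-7)^2=4, (4-4)^2=0, (6-6)^2=0, (9-9)^2=0, (7-3)^2=16, (3-5)^2=4, (8-8)^2=0, (1-2)^2=1
sum(d^2) = 26.
Step 3: rho = 1 - 6*26 / (9*(9^2 - 1)) = 1 - 156/720 = 0.783333.
Step 4: Under H0, t = rho * sqrt((n-2)/(1-rho^2)) = 3.3341 ~ t(7).
Step 5: Two-sided p-value from the t-distribution with 7 df = 0.012520.
Step 6: alpha = 0.1. reject H0.

rho = 0.7833, p = 0.012520, reject H0 at alpha = 0.1.


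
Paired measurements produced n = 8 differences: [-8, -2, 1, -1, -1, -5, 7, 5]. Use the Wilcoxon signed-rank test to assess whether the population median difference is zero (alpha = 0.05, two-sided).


Step 1: Drop any zero differences (none here) and take |d_i|.
|d| = [8, 2, 1, 1, 1, 5, 7, 5]
Step 2: Midrank |d_i| (ties get averaged ranks).
ranks: |8|->8, |2|->4, |1|->2, |1|->2, |1|->2, |5|->5.5, |7|->7, |5|->5.5
Step 3: Attach original signs; sum ranks with positive sign and with negative sign.
W+ = 2 + 7 + 5.5 = 14.5
W- = 8 + 4 + 2 + 2 + 5.5 = 21.5
(Check: W+ + W- = 36 should equal n(n+1)/2 = 36.)
Step 4: Test statistic W = min(W+, W-) = 14.5.
Step 5: Ties in |d|, so use the tie-corrected normal approximation.
        E[W] = n(n+1)/4 = 8*9/4 = 18.
        Tie groups: |d|=1 (t=3), |d|=5 (t=2); sum(t^3 - t) = 30.
        Var[W] = n(n+1)(2n+1)/24 - sum(t^3-t)/48 = 1224/24 - 30/48 = 50.375.
        z = (W - E[W]) / sqrt(Var[W]) = (14.5 - 18) / 7.0975 = -0.4931.
        Two-sided p = 2*Phi(z) = 0.621921.
Step 6: alpha = 0.05. fail to reject H0.

W+ = 14.5, W- = 21.5, W = min = 14.5, p = 0.621921, fail to reject H0.


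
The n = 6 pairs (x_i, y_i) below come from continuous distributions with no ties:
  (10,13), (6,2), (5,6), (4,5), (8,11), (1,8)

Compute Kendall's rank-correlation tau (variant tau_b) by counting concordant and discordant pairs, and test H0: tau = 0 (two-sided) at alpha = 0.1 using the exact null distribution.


Step 1: Enumerate the 15 unordered pairs (i,j) with i<j and classify each by sign(x_j-x_i) * sign(y_j-y_i).
  (1,2):dx=-4,dy=-11->C; (1,3):dx=-5,dy=-7->C; (1,4):dx=-6,dy=-8->C; (1,5):dx=-2,dy=-2->C
  (1,6):dx=-9,dy=-5->C; (2,3):dx=-1,dy=+4->D; (2,4):dx=-2,dy=+3->D; (2,5):dx=+2,dy=+9->C
  (2,6):dx=-5,dy=+6->D; (3,4):dx=-1,dy=-1->C; (3,5):dx=+3,dy=+5->C; (3,6):dx=-4,dy=+2->D
  (4,5):dx=+4,dy=+6->C; (4,6):dx=-3,dy=+3->D; (5,6):dx=-7,dy=-3->C
Step 2: C = 10, D = 5, total pairs = 15.
Step 3: tau = (C - D)/(n(n-1)/2) = (10 - 5)/15 = 0.333333.
Step 4: Exact two-sided p-value (enumerate n! = 720 permutations of y under H0): p = 0.469444.
Step 5: alpha = 0.1. fail to reject H0.

tau_b = 0.3333 (C=10, D=5), p = 0.469444, fail to reject H0.


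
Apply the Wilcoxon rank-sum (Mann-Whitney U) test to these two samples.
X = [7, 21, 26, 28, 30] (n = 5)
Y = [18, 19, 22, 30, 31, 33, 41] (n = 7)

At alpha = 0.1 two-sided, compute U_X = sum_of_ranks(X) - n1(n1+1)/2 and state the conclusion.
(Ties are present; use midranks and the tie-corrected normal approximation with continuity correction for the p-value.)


Step 1: Combine and sort all 12 observations; assign midranks.
sorted (value, group): (7,X), (18,Y), (19,Y), (21,X), (22,Y), (26,X), (28,X), (30,X), (30,Y), (31,Y), (33,Y), (41,Y)
ranks: 7->1, 18->2, 19->3, 21->4, 22->5, 26->6, 28->7, 30->8.5, 30->8.5, 31->10, 33->11, 41->12
Step 2: Rank sum for X: R1 = 1 + 4 + 6 + 7 + 8.5 = 26.5.
Step 3: U_X = R1 - n1(n1+1)/2 = 26.5 - 5*6/2 = 26.5 - 15 = 11.5.
       U_Y = n1*n2 - U_X = 35 - 11.5 = 23.5.
Step 4: Ties are present, so use the tie-corrected normal approximation (with continuity correction) for the p-value.
Step 5: p-value = 0.370914; compare to alpha = 0.1. fail to reject H0.

U_X = 11.5, p = 0.370914, fail to reject H0 at alpha = 0.1.


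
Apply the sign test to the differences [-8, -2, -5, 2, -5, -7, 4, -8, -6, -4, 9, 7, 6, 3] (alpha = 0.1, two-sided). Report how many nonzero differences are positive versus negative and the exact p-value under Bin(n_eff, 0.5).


Step 1: Discard zero differences. Original n = 14; n_eff = number of nonzero differences = 14.
Nonzero differences (with sign): -8, -2, -5, +2, -5, -7, +4, -8, -6, -4, +9, +7, +6, +3
Step 2: Count signs: positive = 6, negative = 8.
Step 3: Under H0: P(positive) = 0.5, so the number of positives S ~ Bin(14, 0.5).
Step 4: Two-sided exact p-value = sum of Bin(14,0.5) probabilities at or below the observed probability = 0.790527.
Step 5: alpha = 0.1. fail to reject H0.

n_eff = 14, pos = 6, neg = 8, p = 0.790527, fail to reject H0.


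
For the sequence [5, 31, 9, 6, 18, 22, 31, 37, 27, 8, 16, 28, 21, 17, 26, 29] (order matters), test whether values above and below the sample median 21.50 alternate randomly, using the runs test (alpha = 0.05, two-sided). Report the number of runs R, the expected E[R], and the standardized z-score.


Step 1: Compute median = 21.50; label A = above, B = below.
Labels in order: BABBBAAAABBABBAA  (n_A = 8, n_B = 8)
Step 2: Count runs R = 8.
Step 3: Under H0 (random ordering), E[R] = 2*n_A*n_B/(n_A+n_B) + 1 = 2*8*8/16 + 1 = 9.0000.
        Var[R] = 2*n_A*n_B*(2*n_A*n_B - n_A - n_B) / ((n_A+n_B)^2 * (n_A+n_B-1)) = 14336/3840 = 3.7333.
        SD[R] = 1.9322.
Step 4: Continuity-corrected z = (R + 0.5 - E[R]) / SD[R] = (8 + 0.5 - 9.0000) / 1.9322 = -0.2588.
Step 5: Two-sided p-value via normal approximation = 2*(1 - Phi(|z|)) = 0.795809.
Step 6: alpha = 0.05. fail to reject H0.

R = 8, z = -0.2588, p = 0.795809, fail to reject H0.


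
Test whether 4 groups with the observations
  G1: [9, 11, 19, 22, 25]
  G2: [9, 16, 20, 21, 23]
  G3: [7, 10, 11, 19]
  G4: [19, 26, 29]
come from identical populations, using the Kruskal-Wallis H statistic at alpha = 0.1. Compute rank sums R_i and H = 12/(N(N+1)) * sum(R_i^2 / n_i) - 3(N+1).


Step 1: Combine all N = 17 observations and assign midranks.
sorted (value, group, rank): (7,G3,1), (9,G1,2.5), (9,G2,2.5), (10,G3,4), (11,G1,5.5), (11,G3,5.5), (16,G2,7), (19,G1,9), (19,G3,9), (19,G4,9), (20,G2,11), (21,G2,12), (22,G1,13), (23,G2,14), (25,G1,15), (26,G4,16), (29,G4,17)
Step 2: Sum ranks within each group.
R_1 = 45 (n_1 = 5)
R_2 = 46.5 (n_2 = 5)
R_3 = 19.5 (n_3 = 4)
R_4 = 42 (n_4 = 3)
Step 3: H = 12/(N(N+1)) * sum(R_i^2/n_i) - 3(N+1)
     = 12/(17*18) * (45^2/5 + 46.5^2/5 + 19.5^2/4 + 42^2/3) - 3*18
     = 0.039216 * 1520.51 - 54
     = 5.627941.
Step 4: Ties present; correction factor C = 1 - 36/(17^3 - 17) = 0.992647. Corrected H = 5.627941 / 0.992647 = 5.669630.
Step 5: Under H0, H ~ chi^2(3); p-value = 0.128838.
Step 6: alpha = 0.1. fail to reject H0.

H = 5.6696, df = 3, p = 0.128838, fail to reject H0.


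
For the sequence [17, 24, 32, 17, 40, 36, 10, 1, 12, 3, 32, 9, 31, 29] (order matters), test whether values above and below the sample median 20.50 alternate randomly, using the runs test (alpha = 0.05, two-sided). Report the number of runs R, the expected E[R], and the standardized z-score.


Step 1: Compute median = 20.50; label A = above, B = below.
Labels in order: BAABAABBBBABAA  (n_A = 7, n_B = 7)
Step 2: Count runs R = 8.
Step 3: Under H0 (random ordering), E[R] = 2*n_A*n_B/(n_A+n_B) + 1 = 2*7*7/14 + 1 = 8.0000.
        Var[R] = 2*n_A*n_B*(2*n_A*n_B - n_A - n_B) / ((n_A+n_B)^2 * (n_A+n_B-1)) = 8232/2548 = 3.2308.
        SD[R] = 1.7974.
Step 4: R = E[R], so z = 0 with no continuity correction.
Step 5: Two-sided p-value via normal approximation = 2*(1 - Phi(|z|)) = 1.000000.
Step 6: alpha = 0.05. fail to reject H0.

R = 8, z = 0.0000, p = 1.000000, fail to reject H0.


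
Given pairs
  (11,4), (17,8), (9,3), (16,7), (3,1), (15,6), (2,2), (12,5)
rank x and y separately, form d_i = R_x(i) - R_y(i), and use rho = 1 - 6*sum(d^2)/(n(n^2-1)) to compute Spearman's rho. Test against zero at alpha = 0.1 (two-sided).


Step 1: Rank x and y separately (midranks; no ties here).
rank(x): 11->4, 17->8, 9->3, 16->7, 3->2, 15->6, 2->1, 12->5
rank(y): 4->4, 8->8, 3->3, 7->7, 1->1, 6->6, 2->2, 5->5
Step 2: d_i = R_x(i) - R_y(i); compute d_i^2.
  (4-4)^2=0, (8-8)^2=0, (3-3)^2=0, (7-7)^2=0, (2-1)^2=1, (6-6)^2=0, (1-2)^2=1, (5-5)^2=0
sum(d^2) = 2.
Step 3: rho = 1 - 6*2 / (8*(8^2 - 1)) = 1 - 12/504 = 0.976190.
Step 4: Under H0, t = rho * sqrt((n-2)/(1-rho^2)) = 11.0235 ~ t(6).
Step 5: Two-sided p-value from the t-distribution with 6 df = 0.000033.
Step 6: alpha = 0.1. reject H0.

rho = 0.9762, p = 0.000033, reject H0 at alpha = 0.1.


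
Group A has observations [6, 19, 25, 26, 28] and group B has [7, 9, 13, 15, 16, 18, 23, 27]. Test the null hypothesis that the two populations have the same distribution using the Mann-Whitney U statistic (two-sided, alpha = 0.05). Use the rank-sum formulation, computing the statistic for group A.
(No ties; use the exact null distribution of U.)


Step 1: Combine and sort all 13 observations; assign midranks.
sorted (value, group): (6,X), (7,Y), (9,Y), (13,Y), (15,Y), (16,Y), (18,Y), (19,X), (23,Y), (25,X), (26,X), (27,Y), (28,X)
ranks: 6->1, 7->2, 9->3, 13->4, 15->5, 16->6, 18->7, 19->8, 23->9, 25->10, 26->11, 27->12, 28->13
Step 2: Rank sum for X: R1 = 1 + 8 + 10 + 11 + 13 = 43.
Step 3: U_X = R1 - n1(n1+1)/2 = 43 - 5*6/2 = 43 - 15 = 28.
       U_Y = n1*n2 - U_X = 40 - 28 = 12.
Step 4: No ties, so the exact null distribution of U (based on enumerating the C(13,5) = 1287 equally likely rank assignments) gives the two-sided p-value.
Step 5: p-value = 0.284382; compare to alpha = 0.05. fail to reject H0.

U_X = 28, p = 0.284382, fail to reject H0 at alpha = 0.05.


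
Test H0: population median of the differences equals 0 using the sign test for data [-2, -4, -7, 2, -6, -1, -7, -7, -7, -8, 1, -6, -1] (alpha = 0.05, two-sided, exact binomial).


Step 1: Discard zero differences. Original n = 13; n_eff = number of nonzero differences = 13.
Nonzero differences (with sign): -2, -4, -7, +2, -6, -1, -7, -7, -7, -8, +1, -6, -1
Step 2: Count signs: positive = 2, negative = 11.
Step 3: Under H0: P(positive) = 0.5, so the number of positives S ~ Bin(13, 0.5).
Step 4: Two-sided exact p-value = sum of Bin(13,0.5) probabilities at or below the observed probability = 0.022461.
Step 5: alpha = 0.05. reject H0.

n_eff = 13, pos = 2, neg = 11, p = 0.022461, reject H0.


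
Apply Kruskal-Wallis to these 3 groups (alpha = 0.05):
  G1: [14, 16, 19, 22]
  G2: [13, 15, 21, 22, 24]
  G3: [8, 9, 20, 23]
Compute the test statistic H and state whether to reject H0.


Step 1: Combine all N = 13 observations and assign midranks.
sorted (value, group, rank): (8,G3,1), (9,G3,2), (13,G2,3), (14,G1,4), (15,G2,5), (16,G1,6), (19,G1,7), (20,G3,8), (21,G2,9), (22,G1,10.5), (22,G2,10.5), (23,G3,12), (24,G2,13)
Step 2: Sum ranks within each group.
R_1 = 27.5 (n_1 = 4)
R_2 = 40.5 (n_2 = 5)
R_3 = 23 (n_3 = 4)
Step 3: H = 12/(N(N+1)) * sum(R_i^2/n_i) - 3(N+1)
     = 12/(13*14) * (27.5^2/4 + 40.5^2/5 + 23^2/4) - 3*14
     = 0.065934 * 649.362 - 42
     = 0.815110.
Step 4: Ties present; correction factor C = 1 - 6/(13^3 - 13) = 0.997253. Corrected H = 0.815110 / 0.997253 = 0.817355.
Step 5: Under H0, H ~ chi^2(2); p-value = 0.664528.
Step 6: alpha = 0.05. fail to reject H0.

H = 0.8174, df = 2, p = 0.664528, fail to reject H0.
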